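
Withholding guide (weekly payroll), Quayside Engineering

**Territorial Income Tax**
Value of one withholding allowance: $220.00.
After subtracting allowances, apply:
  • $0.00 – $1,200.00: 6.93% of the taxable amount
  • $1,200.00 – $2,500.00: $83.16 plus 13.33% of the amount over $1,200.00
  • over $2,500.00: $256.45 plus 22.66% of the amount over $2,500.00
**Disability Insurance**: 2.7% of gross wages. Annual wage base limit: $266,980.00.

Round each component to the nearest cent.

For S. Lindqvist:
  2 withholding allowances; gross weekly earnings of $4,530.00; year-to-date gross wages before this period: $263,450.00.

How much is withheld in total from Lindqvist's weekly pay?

Territorial Income Tax: taxable = $4,530.00 − 2×$220.00 = $4,090.00
  $256.45 + 22.66% × ($4,090.00 − $2,500.00) = $256.45 + 22.66% × $1,590.00 = $616.74
Disability Insurance: cap $266,980.00 − YTD $263,450.00 = $3,530.00 subject; 2.7% × $3,530.00 = $95.31
Total: $616.74 + $95.31 = $712.05

$712.05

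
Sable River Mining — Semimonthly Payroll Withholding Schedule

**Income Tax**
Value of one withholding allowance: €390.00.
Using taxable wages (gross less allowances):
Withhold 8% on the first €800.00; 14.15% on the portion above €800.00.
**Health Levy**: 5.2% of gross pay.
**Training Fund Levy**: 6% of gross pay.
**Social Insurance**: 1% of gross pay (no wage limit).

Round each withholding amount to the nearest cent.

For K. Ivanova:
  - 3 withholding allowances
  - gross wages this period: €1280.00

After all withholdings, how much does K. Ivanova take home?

€1115.04

Income Tax: taxable = €1280.00 − 3×€390.00 = €110.00
  8% × €110.00 = €8.80
Health Levy: 5.2% × €1280.00 = €66.56
Training Fund Levy: 6% × €1280.00 = €76.80
Social Insurance: 1% × €1280.00 = €12.80
Total withheld: €8.80 + €66.56 + €76.80 + €12.80 = €164.96
Net pay: €1280.00 − €164.96 = €1115.04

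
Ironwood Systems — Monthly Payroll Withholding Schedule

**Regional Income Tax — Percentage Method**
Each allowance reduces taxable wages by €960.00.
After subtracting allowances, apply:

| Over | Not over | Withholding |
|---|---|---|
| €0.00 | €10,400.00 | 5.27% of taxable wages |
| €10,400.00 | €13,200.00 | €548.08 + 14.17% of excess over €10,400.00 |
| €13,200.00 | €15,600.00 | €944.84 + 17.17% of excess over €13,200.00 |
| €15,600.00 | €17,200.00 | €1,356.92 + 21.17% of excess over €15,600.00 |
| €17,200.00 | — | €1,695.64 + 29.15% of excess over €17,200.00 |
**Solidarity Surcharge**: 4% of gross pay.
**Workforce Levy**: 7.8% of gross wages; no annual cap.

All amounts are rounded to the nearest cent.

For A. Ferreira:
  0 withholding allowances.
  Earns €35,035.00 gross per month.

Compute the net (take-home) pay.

€24,006.33

Regional Income Tax: taxable = €35,035.00
  €1,695.64 + 29.15% × (€35,035.00 − €17,200.00) = €1,695.64 + 29.15% × €17,835.00 = €6,894.54
Solidarity Surcharge: 4% × €35,035.00 = €1,401.40
Workforce Levy: 7.8% × €35,035.00 = €2,732.73
Total withheld: €6,894.54 + €1,401.40 + €2,732.73 = €11,028.67
Net pay: €35,035.00 − €11,028.67 = €24,006.33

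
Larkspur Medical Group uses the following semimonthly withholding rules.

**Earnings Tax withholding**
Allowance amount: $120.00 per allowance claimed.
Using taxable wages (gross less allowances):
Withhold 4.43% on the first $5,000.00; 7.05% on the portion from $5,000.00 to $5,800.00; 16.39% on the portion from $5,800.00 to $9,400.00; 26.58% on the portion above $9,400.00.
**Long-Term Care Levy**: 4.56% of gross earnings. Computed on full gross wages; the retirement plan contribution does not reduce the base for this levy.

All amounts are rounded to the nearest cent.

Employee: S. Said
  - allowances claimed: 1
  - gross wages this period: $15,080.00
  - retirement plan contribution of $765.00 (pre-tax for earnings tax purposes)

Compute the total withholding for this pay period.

Earnings Tax: taxable = $15,080.00 − $765.00 − 1×$120.00 = $14,195.00
  $867.94 + 26.58% × ($14,195.00 − $9,400.00) = $867.94 + 26.58% × $4,795.00 = $2,142.45
Long-Term Care Levy: 4.56% × $15,080.00 = $687.65
Total: $2,142.45 + $687.65 = $2,830.10

$2,830.10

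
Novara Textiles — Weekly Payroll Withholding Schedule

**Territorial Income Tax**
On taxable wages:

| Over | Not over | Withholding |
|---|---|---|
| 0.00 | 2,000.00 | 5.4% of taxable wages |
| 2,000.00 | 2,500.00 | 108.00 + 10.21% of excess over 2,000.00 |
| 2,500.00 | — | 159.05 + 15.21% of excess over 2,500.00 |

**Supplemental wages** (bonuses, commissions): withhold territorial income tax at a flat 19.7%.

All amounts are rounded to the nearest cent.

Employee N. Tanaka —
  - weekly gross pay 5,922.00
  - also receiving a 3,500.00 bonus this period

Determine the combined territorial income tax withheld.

1,369.04

Territorial Income Tax: taxable = 5,922.00
  159.05 + 15.21% × (5,922.00 − 2,500.00) = 159.05 + 15.21% × 3,422.00 = 679.54
Supplemental (19.7% flat on bonus): 19.7% × 3,500.00 = 689.50
Total territorial income tax: 679.54 + 689.50 = 1,369.04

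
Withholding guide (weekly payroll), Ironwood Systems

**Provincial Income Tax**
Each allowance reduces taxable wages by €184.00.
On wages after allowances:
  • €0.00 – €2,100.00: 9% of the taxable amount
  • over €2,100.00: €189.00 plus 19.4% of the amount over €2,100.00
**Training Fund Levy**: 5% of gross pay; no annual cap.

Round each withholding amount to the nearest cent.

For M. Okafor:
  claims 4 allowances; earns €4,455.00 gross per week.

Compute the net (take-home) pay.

Provincial Income Tax: taxable = €4,455.00 − 4×€184.00 = €3,719.00
  €189.00 + 19.4% × (€3,719.00 − €2,100.00) = €189.00 + 19.4% × €1,619.00 = €503.09
Training Fund Levy: 5% × €4,455.00 = €222.75
Total withheld: €503.09 + €222.75 = €725.84
Net pay: €4,455.00 − €725.84 = €3,729.16

€3,729.16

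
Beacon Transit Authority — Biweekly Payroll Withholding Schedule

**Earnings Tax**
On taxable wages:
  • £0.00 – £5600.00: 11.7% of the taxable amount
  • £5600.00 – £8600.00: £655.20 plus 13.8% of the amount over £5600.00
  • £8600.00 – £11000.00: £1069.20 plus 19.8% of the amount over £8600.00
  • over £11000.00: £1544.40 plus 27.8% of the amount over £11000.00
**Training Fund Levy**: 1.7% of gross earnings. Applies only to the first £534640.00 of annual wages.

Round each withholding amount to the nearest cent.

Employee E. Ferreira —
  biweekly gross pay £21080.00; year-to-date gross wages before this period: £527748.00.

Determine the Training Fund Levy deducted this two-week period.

£117.16

Training Fund Levy: cap £534640.00 − YTD £527748.00 = £6892.00 subject; 1.7% × £6892.00 = £117.16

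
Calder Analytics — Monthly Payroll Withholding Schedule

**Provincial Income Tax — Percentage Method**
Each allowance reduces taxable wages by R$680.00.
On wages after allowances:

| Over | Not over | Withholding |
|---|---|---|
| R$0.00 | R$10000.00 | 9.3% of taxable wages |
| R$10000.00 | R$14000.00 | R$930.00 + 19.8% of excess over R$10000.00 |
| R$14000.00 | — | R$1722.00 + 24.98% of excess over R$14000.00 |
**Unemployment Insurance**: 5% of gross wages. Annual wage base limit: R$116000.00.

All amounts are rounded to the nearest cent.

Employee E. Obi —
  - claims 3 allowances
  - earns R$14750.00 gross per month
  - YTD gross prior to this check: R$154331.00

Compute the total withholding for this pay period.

R$1466.58

Provincial Income Tax: taxable = R$14750.00 − 3×R$680.00 = R$12710.00
  R$930.00 + 19.8% × (R$12710.00 − R$10000.00) = R$930.00 + 19.8% × R$2710.00 = R$1466.58
Unemployment Insurance: YTD R$154331.00 ≥ cap R$116000.00 → R$0.00
Total: R$1466.58 + R$0.00 = R$1466.58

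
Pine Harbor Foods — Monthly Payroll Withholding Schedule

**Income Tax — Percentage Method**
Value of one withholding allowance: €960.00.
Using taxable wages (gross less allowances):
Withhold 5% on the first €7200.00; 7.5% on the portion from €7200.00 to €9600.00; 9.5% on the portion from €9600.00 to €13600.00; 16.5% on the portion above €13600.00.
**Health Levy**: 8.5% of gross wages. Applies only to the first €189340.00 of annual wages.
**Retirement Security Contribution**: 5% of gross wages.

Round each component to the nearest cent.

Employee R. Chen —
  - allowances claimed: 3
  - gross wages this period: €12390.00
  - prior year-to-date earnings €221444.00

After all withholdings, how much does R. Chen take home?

Income Tax: taxable = €12390.00 − 3×€960.00 = €9510.00
  €360.00 + 7.5% × (€9510.00 − €7200.00) = €360.00 + 7.5% × €2310.00 = €533.25
Health Levy: YTD €221444.00 ≥ cap €189340.00 → €0.00
Retirement Security Contribution: 5% × €12390.00 = €619.50
Total withheld: €533.25 + €0.00 + €619.50 = €1152.75
Net pay: €12390.00 − €1152.75 = €11237.25

€11237.25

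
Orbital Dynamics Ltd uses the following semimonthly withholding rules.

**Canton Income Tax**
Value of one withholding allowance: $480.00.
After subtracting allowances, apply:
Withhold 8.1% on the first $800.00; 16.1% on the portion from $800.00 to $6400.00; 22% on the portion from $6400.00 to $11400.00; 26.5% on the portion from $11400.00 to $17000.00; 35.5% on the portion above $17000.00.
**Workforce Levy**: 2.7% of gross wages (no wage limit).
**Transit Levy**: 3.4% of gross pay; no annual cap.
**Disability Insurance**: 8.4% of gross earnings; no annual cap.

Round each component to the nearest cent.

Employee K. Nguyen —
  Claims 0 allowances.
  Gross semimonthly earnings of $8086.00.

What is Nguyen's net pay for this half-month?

$5576.22

Canton Income Tax: taxable = $8086.00
  $966.40 + 22% × ($8086.00 − $6400.00) = $966.40 + 22% × $1686.00 = $1337.32
Workforce Levy: 2.7% × $8086.00 = $218.32
Transit Levy: 3.4% × $8086.00 = $274.92
Disability Insurance: 8.4% × $8086.00 = $679.22
Total withheld: $1337.32 + $218.32 + $274.92 + $679.22 = $2509.78
Net pay: $8086.00 − $2509.78 = $5576.22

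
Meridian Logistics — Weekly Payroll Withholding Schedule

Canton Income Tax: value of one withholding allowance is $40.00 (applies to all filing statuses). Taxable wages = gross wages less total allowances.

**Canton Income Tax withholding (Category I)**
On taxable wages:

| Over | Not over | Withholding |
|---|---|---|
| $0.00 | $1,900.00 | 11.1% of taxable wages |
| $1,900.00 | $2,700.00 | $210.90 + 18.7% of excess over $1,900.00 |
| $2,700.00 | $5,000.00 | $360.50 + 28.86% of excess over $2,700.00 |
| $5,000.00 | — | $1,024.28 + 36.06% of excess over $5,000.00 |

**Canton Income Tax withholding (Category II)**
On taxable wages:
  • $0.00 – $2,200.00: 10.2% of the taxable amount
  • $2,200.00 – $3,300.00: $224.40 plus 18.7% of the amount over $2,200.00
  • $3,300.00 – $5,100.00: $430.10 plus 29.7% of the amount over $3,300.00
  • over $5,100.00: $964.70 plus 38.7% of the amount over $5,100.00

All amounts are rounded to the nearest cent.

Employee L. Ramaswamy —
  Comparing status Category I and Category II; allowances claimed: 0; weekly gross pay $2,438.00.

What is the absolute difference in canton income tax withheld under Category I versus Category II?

$42.60

Canton Income Tax (Category I): taxable = $2,438.00
  $210.90 + 18.7% × ($2,438.00 − $1,900.00) = $210.90 + 18.7% × $538.00 = $311.51
Canton Income Tax (Category II): taxable = $2,438.00
  $224.40 + 18.7% × ($2,438.00 − $2,200.00) = $224.40 + 18.7% × $238.00 = $268.91
Difference: |$311.51 − $268.91| = $42.60 (higher under Category I)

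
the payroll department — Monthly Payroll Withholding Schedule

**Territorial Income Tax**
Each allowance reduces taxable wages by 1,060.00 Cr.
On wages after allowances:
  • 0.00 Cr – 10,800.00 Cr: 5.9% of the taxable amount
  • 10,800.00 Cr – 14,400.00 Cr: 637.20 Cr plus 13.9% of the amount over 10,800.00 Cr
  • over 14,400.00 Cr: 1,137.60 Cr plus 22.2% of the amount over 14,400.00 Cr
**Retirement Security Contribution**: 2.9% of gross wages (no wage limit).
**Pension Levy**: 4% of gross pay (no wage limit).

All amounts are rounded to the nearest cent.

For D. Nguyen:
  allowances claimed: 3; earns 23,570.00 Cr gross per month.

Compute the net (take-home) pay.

19,476.29 Cr

Territorial Income Tax: taxable = 23,570.00 Cr − 3×1,060.00 Cr = 20,390.00 Cr
  1,137.60 Cr + 22.2% × (20,390.00 Cr − 14,400.00 Cr) = 1,137.60 Cr + 22.2% × 5,990.00 Cr = 2,467.38 Cr
Retirement Security Contribution: 2.9% × 23,570.00 Cr = 683.53 Cr
Pension Levy: 4% × 23,570.00 Cr = 942.80 Cr
Total withheld: 2,467.38 Cr + 683.53 Cr + 942.80 Cr = 4,093.71 Cr
Net pay: 23,570.00 Cr − 4,093.71 Cr = 19,476.29 Cr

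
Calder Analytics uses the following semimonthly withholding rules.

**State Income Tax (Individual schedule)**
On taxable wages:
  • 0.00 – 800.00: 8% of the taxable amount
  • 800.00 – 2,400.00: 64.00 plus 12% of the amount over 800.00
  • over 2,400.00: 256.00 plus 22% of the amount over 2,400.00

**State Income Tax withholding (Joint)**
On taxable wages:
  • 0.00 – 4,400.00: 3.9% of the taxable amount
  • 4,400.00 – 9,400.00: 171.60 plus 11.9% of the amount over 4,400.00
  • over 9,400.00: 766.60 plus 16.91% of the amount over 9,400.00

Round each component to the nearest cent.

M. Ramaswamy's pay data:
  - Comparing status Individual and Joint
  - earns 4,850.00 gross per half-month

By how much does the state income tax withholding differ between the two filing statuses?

569.85

State Income Tax (Individual): taxable = 4,850.00
  256.00 + 22% × (4,850.00 − 2,400.00) = 256.00 + 22% × 2,450.00 = 795.00
State Income Tax (Joint): taxable = 4,850.00
  171.60 + 11.9% × (4,850.00 − 4,400.00) = 171.60 + 11.9% × 450.00 = 225.15
Difference: |795.00 − 225.15| = 569.85 (higher under Individual)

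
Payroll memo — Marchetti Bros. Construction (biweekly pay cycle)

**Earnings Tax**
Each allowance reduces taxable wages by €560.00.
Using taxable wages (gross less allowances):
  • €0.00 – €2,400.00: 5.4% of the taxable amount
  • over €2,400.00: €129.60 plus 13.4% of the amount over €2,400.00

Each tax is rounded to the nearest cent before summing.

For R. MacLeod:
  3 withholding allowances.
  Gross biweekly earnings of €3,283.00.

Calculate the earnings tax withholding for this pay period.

€86.56

Earnings Tax: taxable = €3,283.00 − 3×€560.00 = €1,603.00
  5.4% × €1,603.00 = €86.56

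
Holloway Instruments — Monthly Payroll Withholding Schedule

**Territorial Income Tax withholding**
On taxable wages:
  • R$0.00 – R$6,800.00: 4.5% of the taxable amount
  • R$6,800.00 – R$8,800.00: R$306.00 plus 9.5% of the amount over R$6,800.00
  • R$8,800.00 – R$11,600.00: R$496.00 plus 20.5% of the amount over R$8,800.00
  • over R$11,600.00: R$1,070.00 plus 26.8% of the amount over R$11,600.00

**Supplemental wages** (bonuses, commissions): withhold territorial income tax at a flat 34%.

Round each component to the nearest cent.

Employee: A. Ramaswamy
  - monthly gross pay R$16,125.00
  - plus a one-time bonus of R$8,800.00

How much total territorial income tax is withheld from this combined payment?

R$5,274.70

Territorial Income Tax: taxable = R$16,125.00
  R$1,070.00 + 26.8% × (R$16,125.00 − R$11,600.00) = R$1,070.00 + 26.8% × R$4,525.00 = R$2,282.70
Supplemental (34% flat on bonus): 34% × R$8,800.00 = R$2,992.00
Total territorial income tax: R$2,282.70 + R$2,992.00 = R$5,274.70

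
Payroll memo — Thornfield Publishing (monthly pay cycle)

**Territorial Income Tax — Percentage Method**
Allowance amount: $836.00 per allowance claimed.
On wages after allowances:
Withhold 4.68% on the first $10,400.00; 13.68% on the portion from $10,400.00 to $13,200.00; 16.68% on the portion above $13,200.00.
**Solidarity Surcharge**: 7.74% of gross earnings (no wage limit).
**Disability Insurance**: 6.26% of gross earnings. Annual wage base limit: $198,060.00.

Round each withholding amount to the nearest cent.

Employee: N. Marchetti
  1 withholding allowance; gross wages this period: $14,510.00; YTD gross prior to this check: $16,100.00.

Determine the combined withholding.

Territorial Income Tax: taxable = $14,510.00 − 1×$836.00 = $13,674.00
  $869.76 + 16.68% × ($13,674.00 − $13,200.00) = $869.76 + 16.68% × $474.00 = $948.82
Solidarity Surcharge: 7.74% × $14,510.00 = $1,123.07
Disability Insurance: 6.26% × $14,510.00 = $908.33
Total: $948.82 + $1,123.07 + $908.33 = $2,980.22

$2,980.22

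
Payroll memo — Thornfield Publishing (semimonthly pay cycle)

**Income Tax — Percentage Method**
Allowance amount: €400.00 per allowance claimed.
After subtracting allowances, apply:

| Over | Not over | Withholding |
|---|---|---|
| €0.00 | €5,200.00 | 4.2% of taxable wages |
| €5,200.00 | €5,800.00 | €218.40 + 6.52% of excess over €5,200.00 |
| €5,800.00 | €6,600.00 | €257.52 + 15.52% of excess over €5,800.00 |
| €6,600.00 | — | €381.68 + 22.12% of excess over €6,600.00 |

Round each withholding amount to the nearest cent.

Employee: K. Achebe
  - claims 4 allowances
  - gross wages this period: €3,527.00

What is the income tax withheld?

€80.93

Income Tax: taxable = €3,527.00 − 4×€400.00 = €1,927.00
  4.2% × €1,927.00 = €80.93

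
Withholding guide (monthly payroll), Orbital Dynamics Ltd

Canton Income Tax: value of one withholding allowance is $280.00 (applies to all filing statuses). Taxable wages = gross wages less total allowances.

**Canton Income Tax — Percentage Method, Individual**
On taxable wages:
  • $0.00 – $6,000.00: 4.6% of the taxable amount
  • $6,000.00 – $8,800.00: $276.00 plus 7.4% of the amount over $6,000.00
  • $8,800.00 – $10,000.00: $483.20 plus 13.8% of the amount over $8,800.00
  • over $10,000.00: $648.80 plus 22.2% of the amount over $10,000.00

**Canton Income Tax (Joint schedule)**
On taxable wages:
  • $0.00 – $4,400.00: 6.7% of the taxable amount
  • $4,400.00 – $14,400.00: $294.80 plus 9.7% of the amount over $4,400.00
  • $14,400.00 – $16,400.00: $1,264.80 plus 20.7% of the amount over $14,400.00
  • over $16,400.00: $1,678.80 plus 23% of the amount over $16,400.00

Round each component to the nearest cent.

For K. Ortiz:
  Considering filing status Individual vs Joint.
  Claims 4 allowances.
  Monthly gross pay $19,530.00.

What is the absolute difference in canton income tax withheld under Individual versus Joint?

Canton Income Tax (Individual): taxable = $19,530.00 − 4×$280.00 = $18,410.00
  $648.80 + 22.2% × ($18,410.00 − $10,000.00) = $648.80 + 22.2% × $8,410.00 = $2,515.82
Canton Income Tax (Joint): taxable = $19,530.00 − 4×$280.00 = $18,410.00
  $1,678.80 + 23% × ($18,410.00 − $16,400.00) = $1,678.80 + 23% × $2,010.00 = $2,141.10
Difference: |$2,515.82 − $2,141.10| = $374.72 (higher under Individual)

$374.72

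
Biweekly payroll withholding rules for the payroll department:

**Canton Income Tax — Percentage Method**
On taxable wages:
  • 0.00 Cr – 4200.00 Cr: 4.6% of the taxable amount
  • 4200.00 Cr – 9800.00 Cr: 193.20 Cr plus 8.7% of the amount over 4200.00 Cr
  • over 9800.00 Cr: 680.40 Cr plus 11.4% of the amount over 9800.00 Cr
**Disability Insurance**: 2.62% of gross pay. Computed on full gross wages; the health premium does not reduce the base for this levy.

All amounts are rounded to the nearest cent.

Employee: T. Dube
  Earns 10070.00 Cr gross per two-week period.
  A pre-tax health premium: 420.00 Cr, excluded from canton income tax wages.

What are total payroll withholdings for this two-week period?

Canton Income Tax: taxable = 10070.00 Cr − 420.00 Cr = 9650.00 Cr
  193.20 Cr + 8.7% × (9650.00 Cr − 4200.00 Cr) = 193.20 Cr + 8.7% × 5450.00 Cr = 667.35 Cr
Disability Insurance: 2.62% × 10070.00 Cr = 263.83 Cr
Total: 667.35 Cr + 263.83 Cr = 931.18 Cr

931.18 Cr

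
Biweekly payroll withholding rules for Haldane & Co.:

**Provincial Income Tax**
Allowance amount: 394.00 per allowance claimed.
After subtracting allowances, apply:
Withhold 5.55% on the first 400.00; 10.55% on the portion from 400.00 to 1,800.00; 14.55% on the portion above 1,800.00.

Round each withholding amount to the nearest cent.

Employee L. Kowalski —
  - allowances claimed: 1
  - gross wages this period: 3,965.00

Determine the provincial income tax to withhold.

Provincial Income Tax: taxable = 3,965.00 − 1×394.00 = 3,571.00
  169.90 + 14.55% × (3,571.00 − 1,800.00) = 169.90 + 14.55% × 1,771.00 = 427.58

427.58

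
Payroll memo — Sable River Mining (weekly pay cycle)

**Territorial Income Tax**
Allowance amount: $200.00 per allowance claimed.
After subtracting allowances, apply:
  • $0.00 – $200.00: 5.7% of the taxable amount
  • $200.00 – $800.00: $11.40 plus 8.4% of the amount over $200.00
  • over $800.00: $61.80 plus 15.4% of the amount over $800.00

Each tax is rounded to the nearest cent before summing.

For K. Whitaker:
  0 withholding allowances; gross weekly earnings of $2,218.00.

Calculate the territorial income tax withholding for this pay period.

$280.17

Territorial Income Tax: taxable = $2,218.00
  $61.80 + 15.4% × ($2,218.00 − $800.00) = $61.80 + 15.4% × $1,418.00 = $280.17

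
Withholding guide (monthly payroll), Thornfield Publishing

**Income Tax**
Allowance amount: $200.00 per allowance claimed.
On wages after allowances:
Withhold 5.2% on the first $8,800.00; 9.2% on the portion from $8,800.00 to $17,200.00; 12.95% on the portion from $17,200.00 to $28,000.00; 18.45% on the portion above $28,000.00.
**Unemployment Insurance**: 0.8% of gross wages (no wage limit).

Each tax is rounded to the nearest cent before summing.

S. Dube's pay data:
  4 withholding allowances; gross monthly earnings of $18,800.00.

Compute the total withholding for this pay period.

$1,484.40

Income Tax: taxable = $18,800.00 − 4×$200.00 = $18,000.00
  $1,230.40 + 12.95% × ($18,000.00 − $17,200.00) = $1,230.40 + 12.95% × $800.00 = $1,334.00
Unemployment Insurance: 0.8% × $18,800.00 = $150.40
Total: $1,334.00 + $150.40 = $1,484.40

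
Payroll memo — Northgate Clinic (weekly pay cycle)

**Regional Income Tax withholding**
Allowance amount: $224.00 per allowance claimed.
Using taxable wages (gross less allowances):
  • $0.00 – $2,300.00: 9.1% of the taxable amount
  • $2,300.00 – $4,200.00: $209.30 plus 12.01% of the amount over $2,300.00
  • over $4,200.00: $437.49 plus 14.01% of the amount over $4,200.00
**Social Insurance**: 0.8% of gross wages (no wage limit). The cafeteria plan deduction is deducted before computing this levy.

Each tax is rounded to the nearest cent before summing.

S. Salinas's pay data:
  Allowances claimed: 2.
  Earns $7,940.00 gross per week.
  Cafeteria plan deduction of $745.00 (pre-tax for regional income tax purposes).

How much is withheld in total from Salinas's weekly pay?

Regional Income Tax: taxable = $7,940.00 − $745.00 − 2×$224.00 = $6,747.00
  $437.49 + 14.01% × ($6,747.00 − $4,200.00) = $437.49 + 14.01% × $2,547.00 = $794.32
Social Insurance: 0.8% × $7,195.00 = $57.56
Total: $794.32 + $57.56 = $851.88

$851.88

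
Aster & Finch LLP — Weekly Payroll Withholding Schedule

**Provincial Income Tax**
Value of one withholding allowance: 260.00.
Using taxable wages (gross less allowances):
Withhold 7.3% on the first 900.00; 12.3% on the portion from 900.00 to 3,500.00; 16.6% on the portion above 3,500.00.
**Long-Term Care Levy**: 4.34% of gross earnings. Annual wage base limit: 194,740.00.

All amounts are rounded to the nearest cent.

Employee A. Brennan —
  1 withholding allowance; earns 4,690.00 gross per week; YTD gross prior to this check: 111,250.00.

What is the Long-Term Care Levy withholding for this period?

203.55

Long-Term Care Levy: 4.34% × 4,690.00 = 203.55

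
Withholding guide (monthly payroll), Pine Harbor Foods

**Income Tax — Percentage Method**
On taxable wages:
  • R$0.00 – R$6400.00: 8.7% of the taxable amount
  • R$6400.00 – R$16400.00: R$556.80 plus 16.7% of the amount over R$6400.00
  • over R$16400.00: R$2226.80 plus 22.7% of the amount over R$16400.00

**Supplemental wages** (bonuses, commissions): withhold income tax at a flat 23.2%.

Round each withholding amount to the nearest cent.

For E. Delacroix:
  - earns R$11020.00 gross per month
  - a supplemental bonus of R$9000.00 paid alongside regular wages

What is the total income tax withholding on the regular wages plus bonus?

R$3416.34

Income Tax: taxable = R$11020.00
  R$556.80 + 16.7% × (R$11020.00 − R$6400.00) = R$556.80 + 16.7% × R$4620.00 = R$1328.34
Supplemental (23.2% flat on bonus): 23.2% × R$9000.00 = R$2088.00
Total income tax: R$1328.34 + R$2088.00 = R$3416.34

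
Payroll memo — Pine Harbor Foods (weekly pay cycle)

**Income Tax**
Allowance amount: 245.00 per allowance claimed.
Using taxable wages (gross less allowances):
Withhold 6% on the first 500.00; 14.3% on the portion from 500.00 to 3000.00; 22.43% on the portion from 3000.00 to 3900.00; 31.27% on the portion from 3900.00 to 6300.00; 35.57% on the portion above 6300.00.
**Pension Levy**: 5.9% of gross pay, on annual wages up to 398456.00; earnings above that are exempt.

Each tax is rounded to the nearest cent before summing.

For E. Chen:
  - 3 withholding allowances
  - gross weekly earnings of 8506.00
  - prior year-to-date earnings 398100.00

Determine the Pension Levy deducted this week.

21.00

Pension Levy: cap 398456.00 − YTD 398100.00 = 356.00 subject; 5.9% × 356.00 = 21.00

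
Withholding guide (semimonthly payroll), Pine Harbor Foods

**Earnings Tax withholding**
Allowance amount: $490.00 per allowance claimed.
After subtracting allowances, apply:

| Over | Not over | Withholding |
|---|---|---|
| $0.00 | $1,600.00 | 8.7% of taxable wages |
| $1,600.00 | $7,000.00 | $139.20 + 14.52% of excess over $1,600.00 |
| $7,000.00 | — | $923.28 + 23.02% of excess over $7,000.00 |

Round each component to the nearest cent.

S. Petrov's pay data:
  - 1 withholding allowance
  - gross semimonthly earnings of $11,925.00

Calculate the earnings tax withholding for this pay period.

Earnings Tax: taxable = $11,925.00 − 1×$490.00 = $11,435.00
  $923.28 + 23.02% × ($11,435.00 − $7,000.00) = $923.28 + 23.02% × $4,435.00 = $1,944.22

$1,944.22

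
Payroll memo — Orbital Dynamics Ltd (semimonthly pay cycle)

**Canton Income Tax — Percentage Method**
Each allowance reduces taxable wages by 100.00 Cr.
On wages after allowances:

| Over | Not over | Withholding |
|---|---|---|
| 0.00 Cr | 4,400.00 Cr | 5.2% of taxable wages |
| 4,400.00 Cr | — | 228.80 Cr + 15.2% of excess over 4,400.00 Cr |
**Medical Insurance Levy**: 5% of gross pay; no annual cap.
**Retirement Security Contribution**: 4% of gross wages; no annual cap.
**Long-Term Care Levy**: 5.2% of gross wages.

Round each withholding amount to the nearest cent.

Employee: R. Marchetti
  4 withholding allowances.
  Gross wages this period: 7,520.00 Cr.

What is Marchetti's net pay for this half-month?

5,809.92 Cr

Canton Income Tax: taxable = 7,520.00 Cr − 4×100.00 Cr = 7,120.00 Cr
  228.80 Cr + 15.2% × (7,120.00 Cr − 4,400.00 Cr) = 228.80 Cr + 15.2% × 2,720.00 Cr = 642.24 Cr
Medical Insurance Levy: 5% × 7,520.00 Cr = 376.00 Cr
Retirement Security Contribution: 4% × 7,520.00 Cr = 300.80 Cr
Long-Term Care Levy: 5.2% × 7,520.00 Cr = 391.04 Cr
Total withheld: 642.24 Cr + 376.00 Cr + 300.80 Cr + 391.04 Cr = 1,710.08 Cr
Net pay: 7,520.00 Cr − 1,710.08 Cr = 5,809.92 Cr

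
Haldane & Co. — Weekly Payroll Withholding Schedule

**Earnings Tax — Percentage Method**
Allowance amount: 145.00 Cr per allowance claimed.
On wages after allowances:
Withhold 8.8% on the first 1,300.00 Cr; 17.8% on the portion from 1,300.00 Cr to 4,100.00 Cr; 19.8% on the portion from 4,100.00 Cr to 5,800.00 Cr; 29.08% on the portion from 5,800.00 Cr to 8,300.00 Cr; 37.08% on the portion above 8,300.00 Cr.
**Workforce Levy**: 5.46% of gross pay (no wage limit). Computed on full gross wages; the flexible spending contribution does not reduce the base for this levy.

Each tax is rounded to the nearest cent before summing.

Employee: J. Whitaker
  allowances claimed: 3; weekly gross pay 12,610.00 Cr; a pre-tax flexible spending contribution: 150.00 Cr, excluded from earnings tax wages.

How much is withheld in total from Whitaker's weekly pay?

Earnings Tax: taxable = 12,610.00 Cr − 150.00 Cr − 3×145.00 Cr = 12,025.00 Cr
  1,676.40 Cr + 37.08% × (12,025.00 Cr − 8,300.00 Cr) = 1,676.40 Cr + 37.08% × 3,725.00 Cr = 3,057.63 Cr
Workforce Levy: 5.46% × 12,610.00 Cr = 688.51 Cr
Total: 3,057.63 Cr + 688.51 Cr = 3,746.14 Cr

3,746.14 Cr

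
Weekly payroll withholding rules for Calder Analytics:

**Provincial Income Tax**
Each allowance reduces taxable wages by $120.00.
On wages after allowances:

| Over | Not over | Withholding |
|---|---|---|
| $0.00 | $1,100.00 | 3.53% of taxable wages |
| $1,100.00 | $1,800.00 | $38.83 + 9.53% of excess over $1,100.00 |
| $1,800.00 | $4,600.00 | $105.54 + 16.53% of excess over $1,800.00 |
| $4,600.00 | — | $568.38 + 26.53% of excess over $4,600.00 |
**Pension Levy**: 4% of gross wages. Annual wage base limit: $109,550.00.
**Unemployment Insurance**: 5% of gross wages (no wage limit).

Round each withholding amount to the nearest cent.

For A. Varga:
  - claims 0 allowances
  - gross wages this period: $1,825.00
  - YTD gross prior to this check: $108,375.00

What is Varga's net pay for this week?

$1,577.08

Provincial Income Tax: taxable = $1,825.00
  $105.54 + 16.53% × ($1,825.00 − $1,800.00) = $105.54 + 16.53% × $25.00 = $109.67
Pension Levy: cap $109,550.00 − YTD $108,375.00 = $1,175.00 subject; 4% × $1,175.00 = $47.00
Unemployment Insurance: 5% × $1,825.00 = $91.25
Total withheld: $109.67 + $47.00 + $91.25 = $247.92
Net pay: $1,825.00 − $247.92 = $1,577.08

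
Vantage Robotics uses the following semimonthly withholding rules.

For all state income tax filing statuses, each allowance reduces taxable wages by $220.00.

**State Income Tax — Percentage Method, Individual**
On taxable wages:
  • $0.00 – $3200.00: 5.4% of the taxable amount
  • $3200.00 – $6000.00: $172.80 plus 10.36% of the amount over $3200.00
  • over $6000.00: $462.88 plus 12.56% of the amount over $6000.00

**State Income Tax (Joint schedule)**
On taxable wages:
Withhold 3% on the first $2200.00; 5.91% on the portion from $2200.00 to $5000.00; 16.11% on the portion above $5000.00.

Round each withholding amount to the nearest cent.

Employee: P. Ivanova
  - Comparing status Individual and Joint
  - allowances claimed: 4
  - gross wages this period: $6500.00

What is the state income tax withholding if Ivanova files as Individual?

State Income Tax (Individual): taxable = $6500.00 − 4×$220.00 = $5620.00
  $172.80 + 10.36% × ($5620.00 − $3200.00) = $172.80 + 10.36% × $2420.00 = $423.51

$423.51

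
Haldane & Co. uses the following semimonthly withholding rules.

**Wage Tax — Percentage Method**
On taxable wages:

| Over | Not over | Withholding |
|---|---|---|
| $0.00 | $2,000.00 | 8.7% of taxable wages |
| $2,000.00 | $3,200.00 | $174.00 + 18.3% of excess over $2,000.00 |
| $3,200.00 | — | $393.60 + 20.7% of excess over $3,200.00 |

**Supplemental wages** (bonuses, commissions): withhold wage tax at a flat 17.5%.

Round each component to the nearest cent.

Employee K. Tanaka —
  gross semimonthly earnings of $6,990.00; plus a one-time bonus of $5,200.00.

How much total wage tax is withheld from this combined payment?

Wage Tax: taxable = $6,990.00
  $393.60 + 20.7% × ($6,990.00 − $3,200.00) = $393.60 + 20.7% × $3,790.00 = $1,178.13
Supplemental (17.5% flat on bonus): 17.5% × $5,200.00 = $910.00
Total wage tax: $1,178.13 + $910.00 = $2,088.13

$2,088.13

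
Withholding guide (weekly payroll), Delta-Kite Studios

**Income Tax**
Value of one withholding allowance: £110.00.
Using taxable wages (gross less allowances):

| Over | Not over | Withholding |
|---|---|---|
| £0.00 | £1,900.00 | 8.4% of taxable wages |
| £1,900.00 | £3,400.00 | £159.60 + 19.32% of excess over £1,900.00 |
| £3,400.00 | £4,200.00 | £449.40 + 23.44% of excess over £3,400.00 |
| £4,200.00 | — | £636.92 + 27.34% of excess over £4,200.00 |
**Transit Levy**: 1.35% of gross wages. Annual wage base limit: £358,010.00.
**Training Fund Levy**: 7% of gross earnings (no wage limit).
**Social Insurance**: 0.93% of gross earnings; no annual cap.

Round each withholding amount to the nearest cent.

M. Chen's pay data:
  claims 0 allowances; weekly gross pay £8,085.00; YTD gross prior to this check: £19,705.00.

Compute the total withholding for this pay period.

£2,449.37

Income Tax: taxable = £8,085.00
  £636.92 + 27.34% × (£8,085.00 − £4,200.00) = £636.92 + 27.34% × £3,885.00 = £1,699.08
Transit Levy: 1.35% × £8,085.00 = £109.15
Training Fund Levy: 7% × £8,085.00 = £565.95
Social Insurance: 0.93% × £8,085.00 = £75.19
Total: £1,699.08 + £109.15 + £565.95 + £75.19 = £2,449.37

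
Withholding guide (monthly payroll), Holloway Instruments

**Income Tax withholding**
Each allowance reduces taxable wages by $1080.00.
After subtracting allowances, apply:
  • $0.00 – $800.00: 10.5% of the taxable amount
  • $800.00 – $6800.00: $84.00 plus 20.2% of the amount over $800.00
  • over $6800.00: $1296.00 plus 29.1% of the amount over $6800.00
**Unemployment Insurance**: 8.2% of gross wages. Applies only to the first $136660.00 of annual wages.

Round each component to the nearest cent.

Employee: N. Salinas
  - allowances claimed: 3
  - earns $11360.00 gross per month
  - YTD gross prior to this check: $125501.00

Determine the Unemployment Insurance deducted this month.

$915.04

Unemployment Insurance: cap $136660.00 − YTD $125501.00 = $11159.00 subject; 8.2% × $11159.00 = $915.04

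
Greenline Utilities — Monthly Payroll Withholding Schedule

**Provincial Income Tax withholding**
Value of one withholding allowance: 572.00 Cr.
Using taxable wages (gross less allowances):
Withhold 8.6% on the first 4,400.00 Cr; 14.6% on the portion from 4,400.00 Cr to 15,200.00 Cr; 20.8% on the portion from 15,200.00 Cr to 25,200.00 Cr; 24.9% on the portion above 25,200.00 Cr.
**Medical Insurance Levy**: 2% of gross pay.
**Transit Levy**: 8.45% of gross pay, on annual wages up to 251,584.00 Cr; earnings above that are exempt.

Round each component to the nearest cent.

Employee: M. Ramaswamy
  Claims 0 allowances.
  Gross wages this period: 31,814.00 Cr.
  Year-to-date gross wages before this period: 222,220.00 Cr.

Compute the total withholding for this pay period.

8,799.63 Cr

Provincial Income Tax: taxable = 31,814.00 Cr
  4,035.20 Cr + 24.9% × (31,814.00 Cr − 25,200.00 Cr) = 4,035.20 Cr + 24.9% × 6,614.00 Cr = 5,682.09 Cr
Medical Insurance Levy: 2% × 31,814.00 Cr = 636.28 Cr
Transit Levy: cap 251,584.00 Cr − YTD 222,220.00 Cr = 29,364.00 Cr subject; 8.45% × 29,364.00 Cr = 2,481.26 Cr
Total: 5,682.09 Cr + 636.28 Cr + 2,481.26 Cr = 8,799.63 Cr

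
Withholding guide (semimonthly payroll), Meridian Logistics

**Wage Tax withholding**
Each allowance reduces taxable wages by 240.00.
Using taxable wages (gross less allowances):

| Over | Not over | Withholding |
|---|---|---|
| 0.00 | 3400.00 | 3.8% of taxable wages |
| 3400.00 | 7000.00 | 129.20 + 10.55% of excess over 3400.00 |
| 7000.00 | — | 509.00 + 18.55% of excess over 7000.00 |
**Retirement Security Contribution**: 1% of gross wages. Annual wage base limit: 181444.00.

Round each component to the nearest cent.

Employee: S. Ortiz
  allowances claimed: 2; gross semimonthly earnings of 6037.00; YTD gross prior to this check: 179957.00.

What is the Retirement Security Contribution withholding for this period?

14.87

Retirement Security Contribution: cap 181444.00 − YTD 179957.00 = 1487.00 subject; 1% × 1487.00 = 14.87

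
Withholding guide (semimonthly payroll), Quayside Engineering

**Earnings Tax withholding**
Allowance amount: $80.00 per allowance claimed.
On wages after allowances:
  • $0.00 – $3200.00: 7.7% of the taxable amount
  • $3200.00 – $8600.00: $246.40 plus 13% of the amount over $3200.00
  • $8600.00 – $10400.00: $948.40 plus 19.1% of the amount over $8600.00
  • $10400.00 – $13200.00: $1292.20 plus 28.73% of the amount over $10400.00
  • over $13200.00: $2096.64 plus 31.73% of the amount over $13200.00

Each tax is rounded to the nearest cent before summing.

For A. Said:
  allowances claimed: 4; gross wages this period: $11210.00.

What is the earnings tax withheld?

Earnings Tax: taxable = $11210.00 − 4×$80.00 = $10890.00
  $1292.20 + 28.73% × ($10890.00 − $10400.00) = $1292.20 + 28.73% × $490.00 = $1432.98

$1432.98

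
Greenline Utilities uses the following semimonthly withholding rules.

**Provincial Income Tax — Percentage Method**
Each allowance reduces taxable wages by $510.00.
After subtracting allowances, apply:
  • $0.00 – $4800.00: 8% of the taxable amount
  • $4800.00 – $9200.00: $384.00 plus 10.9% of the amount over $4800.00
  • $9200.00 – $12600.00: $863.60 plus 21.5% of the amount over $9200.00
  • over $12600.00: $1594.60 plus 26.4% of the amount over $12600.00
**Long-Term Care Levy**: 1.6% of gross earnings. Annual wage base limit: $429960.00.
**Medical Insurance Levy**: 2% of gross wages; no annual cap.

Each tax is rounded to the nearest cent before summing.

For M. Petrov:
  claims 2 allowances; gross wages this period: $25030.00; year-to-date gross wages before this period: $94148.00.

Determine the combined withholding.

Provincial Income Tax: taxable = $25030.00 − 2×$510.00 = $24010.00
  $1594.60 + 26.4% × ($24010.00 − $12600.00) = $1594.60 + 26.4% × $11410.00 = $4606.84
Long-Term Care Levy: 1.6% × $25030.00 = $400.48
Medical Insurance Levy: 2% × $25030.00 = $500.60
Total: $4606.84 + $400.48 + $500.60 = $5507.92

$5507.92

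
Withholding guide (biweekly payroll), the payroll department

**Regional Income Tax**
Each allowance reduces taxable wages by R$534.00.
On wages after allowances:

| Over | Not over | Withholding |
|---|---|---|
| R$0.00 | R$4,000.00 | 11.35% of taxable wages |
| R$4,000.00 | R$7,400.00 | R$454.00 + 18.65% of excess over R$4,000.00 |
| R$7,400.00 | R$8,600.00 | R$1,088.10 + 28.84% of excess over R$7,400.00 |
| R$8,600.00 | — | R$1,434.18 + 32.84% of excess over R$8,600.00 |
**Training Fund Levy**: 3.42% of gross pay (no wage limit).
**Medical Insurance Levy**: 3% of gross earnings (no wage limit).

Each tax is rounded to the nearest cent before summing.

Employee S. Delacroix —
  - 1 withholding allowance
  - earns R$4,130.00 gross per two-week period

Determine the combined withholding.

R$673.30

Regional Income Tax: taxable = R$4,130.00 − 1×R$534.00 = R$3,596.00
  11.35% × R$3,596.00 = R$408.15
Training Fund Levy: 3.42% × R$4,130.00 = R$141.25
Medical Insurance Levy: 3% × R$4,130.00 = R$123.90
Total: R$408.15 + R$141.25 + R$123.90 = R$673.30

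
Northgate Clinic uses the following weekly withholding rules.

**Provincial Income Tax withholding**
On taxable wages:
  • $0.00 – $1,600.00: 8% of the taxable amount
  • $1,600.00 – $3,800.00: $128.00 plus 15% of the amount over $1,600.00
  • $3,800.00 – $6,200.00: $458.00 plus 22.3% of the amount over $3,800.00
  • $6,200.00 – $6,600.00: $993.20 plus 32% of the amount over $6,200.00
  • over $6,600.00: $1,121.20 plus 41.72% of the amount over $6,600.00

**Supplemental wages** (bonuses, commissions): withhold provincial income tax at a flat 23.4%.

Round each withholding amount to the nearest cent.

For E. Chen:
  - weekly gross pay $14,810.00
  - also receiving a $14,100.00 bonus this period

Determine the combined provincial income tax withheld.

$7,845.81

Provincial Income Tax: taxable = $14,810.00
  $1,121.20 + 41.72% × ($14,810.00 − $6,600.00) = $1,121.20 + 41.72% × $8,210.00 = $4,546.41
Supplemental (23.4% flat on bonus): 23.4% × $14,100.00 = $3,299.40
Total provincial income tax: $4,546.41 + $3,299.40 = $7,845.81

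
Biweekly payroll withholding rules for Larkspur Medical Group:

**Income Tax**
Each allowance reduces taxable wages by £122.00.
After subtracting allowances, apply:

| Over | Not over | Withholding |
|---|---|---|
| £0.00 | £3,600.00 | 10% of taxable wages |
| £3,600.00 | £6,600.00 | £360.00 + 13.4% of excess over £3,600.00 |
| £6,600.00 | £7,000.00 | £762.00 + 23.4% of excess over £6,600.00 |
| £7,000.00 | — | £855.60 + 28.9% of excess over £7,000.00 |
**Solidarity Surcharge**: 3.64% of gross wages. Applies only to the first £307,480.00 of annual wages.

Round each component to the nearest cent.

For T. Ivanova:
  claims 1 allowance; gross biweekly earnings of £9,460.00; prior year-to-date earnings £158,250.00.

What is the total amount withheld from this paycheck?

Income Tax: taxable = £9,460.00 − 1×£122.00 = £9,338.00
  £855.60 + 28.9% × (£9,338.00 − £7,000.00) = £855.60 + 28.9% × £2,338.00 = £1,531.28
Solidarity Surcharge: 3.64% × £9,460.00 = £344.34
Total: £1,531.28 + £344.34 = £1,875.62

£1,875.62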